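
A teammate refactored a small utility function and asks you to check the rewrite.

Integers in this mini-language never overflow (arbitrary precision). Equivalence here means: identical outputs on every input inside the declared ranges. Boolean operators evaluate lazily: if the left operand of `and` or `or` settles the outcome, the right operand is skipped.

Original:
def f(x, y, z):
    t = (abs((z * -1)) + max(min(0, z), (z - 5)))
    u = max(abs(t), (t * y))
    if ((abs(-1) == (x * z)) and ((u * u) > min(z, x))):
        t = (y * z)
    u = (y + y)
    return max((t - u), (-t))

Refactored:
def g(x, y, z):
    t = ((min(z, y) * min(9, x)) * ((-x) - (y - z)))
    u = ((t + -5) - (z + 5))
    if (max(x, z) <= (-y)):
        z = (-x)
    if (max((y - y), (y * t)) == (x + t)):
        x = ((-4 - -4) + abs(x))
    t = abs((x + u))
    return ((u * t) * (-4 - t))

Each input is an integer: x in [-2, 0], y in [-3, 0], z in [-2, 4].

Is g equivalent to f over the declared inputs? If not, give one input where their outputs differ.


Input x=-2, y=-3, z=-2: 6 from f versus -960 from g.
verdict: not equivalent; witness: x=-2, y=-3, z=-2


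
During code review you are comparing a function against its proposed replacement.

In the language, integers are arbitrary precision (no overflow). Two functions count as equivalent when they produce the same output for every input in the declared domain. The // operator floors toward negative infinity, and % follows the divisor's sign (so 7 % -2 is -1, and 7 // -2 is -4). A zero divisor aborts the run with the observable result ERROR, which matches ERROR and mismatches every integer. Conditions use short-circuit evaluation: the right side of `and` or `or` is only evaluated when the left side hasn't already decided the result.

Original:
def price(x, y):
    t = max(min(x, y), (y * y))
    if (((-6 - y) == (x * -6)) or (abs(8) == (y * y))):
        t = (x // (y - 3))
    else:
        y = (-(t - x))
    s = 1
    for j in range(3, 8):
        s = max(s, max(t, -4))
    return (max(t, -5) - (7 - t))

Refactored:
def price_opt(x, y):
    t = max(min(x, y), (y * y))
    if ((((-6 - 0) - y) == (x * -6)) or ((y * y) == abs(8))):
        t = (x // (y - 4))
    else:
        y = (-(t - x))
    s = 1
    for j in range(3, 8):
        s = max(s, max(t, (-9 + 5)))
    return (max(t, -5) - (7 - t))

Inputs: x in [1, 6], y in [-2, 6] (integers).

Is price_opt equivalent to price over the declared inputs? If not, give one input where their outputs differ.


Take x=2, y=6.
price: t=36, then (((-6 - y) == (x * -6)) or (abs(8) == (y * y))) is true, then t=0, then s=1, then (j=3), then s=1, then (j=4), then s=1, then (j=5), then s=1, then (j=6), then s=1, then (j=7), then s=1, then returns -7
price_opt: t=36, then ((((-6 - 0) - y) == (x * -6)) or ((y * y) == abs(8))) is true, then t=1, then s=1, then (j=3), then s=1, then (j=4), then s=1, then (j=5), then s=1, then (j=6), then s=1, then (j=7), then s=1, then returns -5
-7 vs -5 — the two versions disagree here.
verdict: not equivalent; witness: x=2, y=6


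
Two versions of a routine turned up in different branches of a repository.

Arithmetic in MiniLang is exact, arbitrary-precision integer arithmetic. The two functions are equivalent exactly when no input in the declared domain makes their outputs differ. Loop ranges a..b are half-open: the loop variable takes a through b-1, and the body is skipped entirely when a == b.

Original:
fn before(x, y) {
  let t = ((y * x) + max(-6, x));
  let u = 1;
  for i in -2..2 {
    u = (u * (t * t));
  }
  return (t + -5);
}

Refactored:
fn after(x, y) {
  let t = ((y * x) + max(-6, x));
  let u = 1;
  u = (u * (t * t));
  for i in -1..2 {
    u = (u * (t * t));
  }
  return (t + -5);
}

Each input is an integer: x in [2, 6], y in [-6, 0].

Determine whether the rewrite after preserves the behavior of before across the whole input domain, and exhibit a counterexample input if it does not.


Side by side, the visible changes include: loop structure differs, arithmetic usage differs, statement counts differ.
As a probe, take x=2, y=-1: before runs t = 0; u = 1; [i=-2]; u = 0; [i=-1]; u = 0; [i=0]; u = 0; [i=1]; u = 0; return -5; after runs t = 0; u = 1; u = 0; [i=-1]; u = 0; [i=0]; u = 0; [i=1]; u = 0; return -5; both end at -5.
Checked all 35 inputs in the declared domain: the outputs agree on every one.
verdict: equivalent


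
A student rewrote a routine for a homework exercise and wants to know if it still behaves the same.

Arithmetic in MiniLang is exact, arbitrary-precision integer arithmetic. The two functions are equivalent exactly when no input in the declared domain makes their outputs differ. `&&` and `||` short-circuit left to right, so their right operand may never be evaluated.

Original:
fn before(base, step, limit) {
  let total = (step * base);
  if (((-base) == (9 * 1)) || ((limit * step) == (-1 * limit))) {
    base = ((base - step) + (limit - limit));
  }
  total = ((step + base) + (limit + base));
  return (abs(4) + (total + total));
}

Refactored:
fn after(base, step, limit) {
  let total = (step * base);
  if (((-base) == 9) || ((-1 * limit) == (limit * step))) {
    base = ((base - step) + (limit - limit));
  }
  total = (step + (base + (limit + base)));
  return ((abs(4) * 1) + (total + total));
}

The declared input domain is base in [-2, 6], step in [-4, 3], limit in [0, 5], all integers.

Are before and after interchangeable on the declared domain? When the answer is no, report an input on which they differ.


The two versions differ — the changes include same computation, different form.
Tracing base=4, step=2, limit=4: before: total := 8 | (((-base) == (9 * 1)) || ((limit * step) == (-1 * limit))): false | total := 14 | result 32 | after: total := 8 | (((-base) == 9) || ((-1 * limit) == (limit * step))): false | total := 14 | result 32 — matching result 32.
Every one of the 432 inputs gives matching results.
verdict: equivalent


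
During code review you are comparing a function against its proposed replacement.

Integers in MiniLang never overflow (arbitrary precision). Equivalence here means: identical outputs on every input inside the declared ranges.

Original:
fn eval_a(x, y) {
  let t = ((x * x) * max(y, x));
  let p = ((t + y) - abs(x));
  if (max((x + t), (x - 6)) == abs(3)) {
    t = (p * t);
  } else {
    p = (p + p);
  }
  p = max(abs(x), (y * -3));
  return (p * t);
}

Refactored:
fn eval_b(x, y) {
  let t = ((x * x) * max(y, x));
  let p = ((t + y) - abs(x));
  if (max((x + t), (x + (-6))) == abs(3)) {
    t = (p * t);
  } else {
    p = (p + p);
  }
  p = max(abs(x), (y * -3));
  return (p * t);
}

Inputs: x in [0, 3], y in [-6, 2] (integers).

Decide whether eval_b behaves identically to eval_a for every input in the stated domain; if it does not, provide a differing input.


Equivalent — the differences include arithmetic usage differs, yet no declared input distinguishes the two.
One worked example (x=1, y=-5) — eval_a: t becomes 1; next p becomes -5; next (max((x + t), (x - 6)) == abs(3)) evaluates to false; next p becomes -10; next p becomes 15; next final value 15; eval_b: t becomes 1; next p becomes -5; next (max((x + t), (x + (-6))) == abs(3)) evaluates to false; next p becomes -10; next p becomes 15; next final value 15; agreement on 15.
Every one of the 36 inputs gives matching results.
verdict: equivalent


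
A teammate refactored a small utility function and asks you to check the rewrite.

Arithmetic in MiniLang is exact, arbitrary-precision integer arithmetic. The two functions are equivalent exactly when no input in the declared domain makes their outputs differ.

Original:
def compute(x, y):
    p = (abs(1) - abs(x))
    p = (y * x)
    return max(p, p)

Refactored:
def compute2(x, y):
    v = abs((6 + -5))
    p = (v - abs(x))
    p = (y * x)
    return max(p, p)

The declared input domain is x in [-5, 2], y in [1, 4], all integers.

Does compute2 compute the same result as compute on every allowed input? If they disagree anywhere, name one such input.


Equivalent — the differences include constant usage differs; also statement counts differ; also arithmetic usage differs; also local variable names differ, yet no declared input distinguishes the two.
As a probe, take x=-5, y=2: compute runs p = -4; p = -10; return -10; compute2 runs v = 1; p = -4; p = -10; return -10; both end at -10.
Across all 32 domain points the two functions coincide.
verdict: equivalent


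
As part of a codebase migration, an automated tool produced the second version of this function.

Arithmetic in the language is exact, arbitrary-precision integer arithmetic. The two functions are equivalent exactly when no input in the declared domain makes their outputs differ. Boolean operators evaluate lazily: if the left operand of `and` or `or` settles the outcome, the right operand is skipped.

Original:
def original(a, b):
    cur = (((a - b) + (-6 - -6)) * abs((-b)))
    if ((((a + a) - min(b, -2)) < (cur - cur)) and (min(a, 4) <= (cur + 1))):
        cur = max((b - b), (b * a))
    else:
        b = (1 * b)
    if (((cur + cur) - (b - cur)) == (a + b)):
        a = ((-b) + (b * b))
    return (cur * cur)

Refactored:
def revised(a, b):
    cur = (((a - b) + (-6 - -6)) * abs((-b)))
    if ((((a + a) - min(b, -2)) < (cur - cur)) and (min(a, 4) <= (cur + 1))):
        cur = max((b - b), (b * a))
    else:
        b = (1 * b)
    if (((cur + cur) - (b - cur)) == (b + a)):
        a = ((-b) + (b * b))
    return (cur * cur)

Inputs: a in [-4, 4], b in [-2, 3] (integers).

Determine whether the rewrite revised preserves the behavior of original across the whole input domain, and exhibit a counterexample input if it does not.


Side by side, the visible changes include: same computation, different form.
Spot check at a=3, b=0 — original: cur := 0 | ((((a + a) - min(b, -2)) < (cur - cur)) and (min(a, 4) <= (cur + 1))): false | b := 0 | (((cur + cur) - (b - cur)) == (a + b)): false | result 0. revised: cur := 0 | ((((a + a) - min(b, -2)) < (cur - cur)) and (min(a, 4) <= (cur + 1))): false | b := 0 | (((cur + cur) - (b - cur)) == (b + a)): false | result 0. Both give 0.
Sweeping the whole domain (54 inputs) finds no disagreement.
verdict: equivalent


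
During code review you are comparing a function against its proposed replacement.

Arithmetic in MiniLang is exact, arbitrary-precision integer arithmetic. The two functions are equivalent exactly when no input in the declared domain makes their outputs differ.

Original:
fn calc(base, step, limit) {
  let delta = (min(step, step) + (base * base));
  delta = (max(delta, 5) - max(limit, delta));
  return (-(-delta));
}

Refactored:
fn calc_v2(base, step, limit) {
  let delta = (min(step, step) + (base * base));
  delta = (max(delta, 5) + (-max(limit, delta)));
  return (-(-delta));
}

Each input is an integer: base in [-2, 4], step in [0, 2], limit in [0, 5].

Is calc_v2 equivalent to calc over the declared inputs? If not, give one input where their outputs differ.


Differences: arithmetic usage differs — yet all 126 inputs agree.
verdict: equivalent


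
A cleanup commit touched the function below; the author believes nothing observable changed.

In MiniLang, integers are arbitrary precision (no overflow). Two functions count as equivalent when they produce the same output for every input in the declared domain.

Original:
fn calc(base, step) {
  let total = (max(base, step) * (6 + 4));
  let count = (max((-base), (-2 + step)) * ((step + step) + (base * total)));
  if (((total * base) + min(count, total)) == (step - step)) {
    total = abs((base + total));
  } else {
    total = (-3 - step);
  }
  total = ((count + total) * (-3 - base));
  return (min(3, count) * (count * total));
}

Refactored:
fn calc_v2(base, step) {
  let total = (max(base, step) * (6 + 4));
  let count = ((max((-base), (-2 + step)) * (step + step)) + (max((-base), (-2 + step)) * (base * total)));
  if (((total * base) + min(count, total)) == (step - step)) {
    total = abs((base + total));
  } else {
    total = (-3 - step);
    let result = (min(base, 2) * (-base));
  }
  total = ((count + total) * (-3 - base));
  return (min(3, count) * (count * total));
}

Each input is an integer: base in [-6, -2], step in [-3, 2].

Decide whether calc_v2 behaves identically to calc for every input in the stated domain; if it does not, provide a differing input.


Reading the diff, among the changes: statement counts differ; min/max/abs usage differs; local variable names differ; arithmetic usage differs; constant usage differs.
Spot check at base=-4, step=1 — calc: total := 10 | count := -152 | (((total * base) + min(count, total)) == (step - step)): false | total := -4 | total := -156 | result -3604224. calc_v2: total := 10 | count := -152 | (((total * base) + min(count, total)) == (step - step)): false | total := -4 | result := -16 | total := -156 | result -3604224. Both give -3604224.
Sweeping the whole domain (30 inputs) finds no disagreement.
verdict: equivalent


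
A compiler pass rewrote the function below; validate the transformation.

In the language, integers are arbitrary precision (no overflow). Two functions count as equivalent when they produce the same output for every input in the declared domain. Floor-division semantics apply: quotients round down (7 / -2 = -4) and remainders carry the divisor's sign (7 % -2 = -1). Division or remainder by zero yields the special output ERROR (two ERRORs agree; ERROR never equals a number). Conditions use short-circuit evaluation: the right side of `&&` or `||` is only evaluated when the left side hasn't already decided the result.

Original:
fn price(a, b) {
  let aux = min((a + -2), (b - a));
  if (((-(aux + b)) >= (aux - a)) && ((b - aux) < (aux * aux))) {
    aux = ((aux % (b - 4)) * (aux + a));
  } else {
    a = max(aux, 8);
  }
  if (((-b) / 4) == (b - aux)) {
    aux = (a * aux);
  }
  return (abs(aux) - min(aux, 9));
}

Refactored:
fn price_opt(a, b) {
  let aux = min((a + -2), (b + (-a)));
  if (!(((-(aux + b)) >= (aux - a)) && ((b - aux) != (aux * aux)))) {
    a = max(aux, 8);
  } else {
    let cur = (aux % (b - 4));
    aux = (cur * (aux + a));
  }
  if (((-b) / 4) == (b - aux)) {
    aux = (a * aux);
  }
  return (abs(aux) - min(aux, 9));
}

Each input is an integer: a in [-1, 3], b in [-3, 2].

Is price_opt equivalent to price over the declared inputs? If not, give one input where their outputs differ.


These are not equivalent — on a=1, b=1 the outputs split (2 vs 0).
price: aux := -1 | (((-(aux + b)) >= (aux - a)) && ((b - aux) < (aux * aux))): false | a := 8 | (((-b) / 4) == (b - aux)): false | result 2
price_opt: aux := -1 | (!(((-(aux + b)) >= (aux - a)) && ((b - aux) != (aux * aux)))): false | cur := -1 | aux := 0 | (((-b) / 4) == (b - aux)): false | result 0
verdict: not equivalent; witness: a=1, b=1


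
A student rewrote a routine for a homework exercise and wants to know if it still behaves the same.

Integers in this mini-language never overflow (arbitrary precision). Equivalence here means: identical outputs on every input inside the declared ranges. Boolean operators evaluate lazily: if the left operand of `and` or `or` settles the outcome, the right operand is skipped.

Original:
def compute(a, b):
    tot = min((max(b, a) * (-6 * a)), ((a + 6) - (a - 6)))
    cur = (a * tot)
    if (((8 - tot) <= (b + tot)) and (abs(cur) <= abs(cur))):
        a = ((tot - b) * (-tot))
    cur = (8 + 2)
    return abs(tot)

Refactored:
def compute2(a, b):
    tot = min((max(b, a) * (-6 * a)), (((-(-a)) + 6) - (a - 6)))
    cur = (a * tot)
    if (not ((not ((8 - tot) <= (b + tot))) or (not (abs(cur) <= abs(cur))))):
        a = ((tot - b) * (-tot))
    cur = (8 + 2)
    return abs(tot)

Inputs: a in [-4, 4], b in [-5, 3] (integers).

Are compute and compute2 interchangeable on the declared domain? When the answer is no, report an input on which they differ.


Side by side, the visible changes include: boolean connective usage differs.
Spot check at a=-4, b=3 — compute: tot = 12; cur = -48; (((8 - tot) <= (b + tot)) and (abs(cur) <= abs(cur))) -> true; a = -108; cur = 10; return 12. compute2: tot = 12; cur = -48; (not ((not ((8 - tot) <= (b + tot))) or (not (abs(cur) <= abs(cur))))) -> true; a = -108; cur = 10; return 12. Both give 12.
An exhaustive pass over the 81 declared inputs shows identical outputs.
verdict: equivalent


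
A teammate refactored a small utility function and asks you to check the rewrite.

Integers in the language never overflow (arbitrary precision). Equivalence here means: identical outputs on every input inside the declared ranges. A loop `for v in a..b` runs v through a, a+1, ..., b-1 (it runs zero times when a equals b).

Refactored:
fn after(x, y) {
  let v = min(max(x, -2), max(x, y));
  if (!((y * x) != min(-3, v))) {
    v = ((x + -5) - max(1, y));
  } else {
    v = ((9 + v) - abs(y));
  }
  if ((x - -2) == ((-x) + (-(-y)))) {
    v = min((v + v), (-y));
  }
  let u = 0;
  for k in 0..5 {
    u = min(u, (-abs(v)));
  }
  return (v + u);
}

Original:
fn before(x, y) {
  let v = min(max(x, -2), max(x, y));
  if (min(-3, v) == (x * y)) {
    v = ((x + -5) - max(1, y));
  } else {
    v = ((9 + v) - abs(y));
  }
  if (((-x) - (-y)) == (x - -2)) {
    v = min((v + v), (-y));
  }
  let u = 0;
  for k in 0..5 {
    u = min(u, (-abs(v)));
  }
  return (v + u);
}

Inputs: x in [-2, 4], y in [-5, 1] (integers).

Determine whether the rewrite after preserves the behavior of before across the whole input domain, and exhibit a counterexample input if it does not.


Side by side, the visible changes include: arithmetic usage differs, comparison usage differs, boolean connective usage differs.
Tracing x=-1, y=-2: before: v = -1; (min(-3, v) == (x * y)) -> false; v = 6; (((-x) - (-y)) == (x - -2)) -> false; u = 0; [k=0]; u = -6; [k=1]; u = -6; [k=2]; u = -6; [k=3]; u = -6; [k=4]; u = -6; return 0 | after: v = -1; (!((y * x) != min(-3, v))) -> false; v = 6; ((x - -2) == ((-x) + (-(-y)))) -> false; u = 0; [k=0]; u = -6; [k=1]; u = -6; [k=2]; u = -6; [k=3]; u = -6; [k=4]; u = -6; return 0 — matching result 0.
An exhaustive pass over the 49 declared inputs shows identical outputs.
verdict: equivalent


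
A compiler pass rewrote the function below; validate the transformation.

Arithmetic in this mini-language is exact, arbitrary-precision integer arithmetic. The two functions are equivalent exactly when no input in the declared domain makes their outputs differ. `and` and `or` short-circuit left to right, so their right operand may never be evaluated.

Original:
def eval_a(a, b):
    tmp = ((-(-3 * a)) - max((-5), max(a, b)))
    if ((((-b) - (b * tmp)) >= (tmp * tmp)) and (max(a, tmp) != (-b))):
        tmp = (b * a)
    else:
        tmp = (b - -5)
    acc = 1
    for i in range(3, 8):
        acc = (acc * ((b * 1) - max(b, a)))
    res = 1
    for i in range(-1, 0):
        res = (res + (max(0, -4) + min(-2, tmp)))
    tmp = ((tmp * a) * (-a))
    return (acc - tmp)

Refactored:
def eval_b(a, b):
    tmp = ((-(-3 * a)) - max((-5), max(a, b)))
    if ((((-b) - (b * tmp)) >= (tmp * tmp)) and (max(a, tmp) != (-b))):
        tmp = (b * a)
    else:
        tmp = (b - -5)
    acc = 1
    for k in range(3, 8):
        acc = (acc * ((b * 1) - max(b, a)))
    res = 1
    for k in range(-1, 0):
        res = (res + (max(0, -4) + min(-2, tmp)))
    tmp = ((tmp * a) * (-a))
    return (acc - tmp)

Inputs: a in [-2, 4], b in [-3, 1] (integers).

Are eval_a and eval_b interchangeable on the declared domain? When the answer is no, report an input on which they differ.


The two are interchangeable: local variable names differ, and every declared input agrees.
Tracing a=-2, b=1: eval_a: tmp = -7; ((((-b) - (b * tmp)) >= (tmp * tmp)) and (max(a, tmp) != (-b))) -> false; tmp = 6; acc = 1; [i=3]; acc = 0; [i=4]; acc = 0; [i=5]; acc = 0; [i=6]; acc = 0; [i=7]; acc = 0; res = 1; [i=-1]; res = -1; tmp = -24; return 24 | eval_b: tmp = -7; ((((-b) - (b * tmp)) >= (tmp * tmp)) and (max(a, tmp) != (-b))) -> false; tmp = 6; acc = 1; [k=3]; acc = 0; [k=4]; acc = 0; [k=5]; acc = 0; [k=6]; acc = 0; [k=7]; acc = 0; res = 1; [k=-1]; res = -1; tmp = -24; return 24 — matching result 24.
Sweeping the whole domain (35 inputs) finds no disagreement.
verdict: equivalent


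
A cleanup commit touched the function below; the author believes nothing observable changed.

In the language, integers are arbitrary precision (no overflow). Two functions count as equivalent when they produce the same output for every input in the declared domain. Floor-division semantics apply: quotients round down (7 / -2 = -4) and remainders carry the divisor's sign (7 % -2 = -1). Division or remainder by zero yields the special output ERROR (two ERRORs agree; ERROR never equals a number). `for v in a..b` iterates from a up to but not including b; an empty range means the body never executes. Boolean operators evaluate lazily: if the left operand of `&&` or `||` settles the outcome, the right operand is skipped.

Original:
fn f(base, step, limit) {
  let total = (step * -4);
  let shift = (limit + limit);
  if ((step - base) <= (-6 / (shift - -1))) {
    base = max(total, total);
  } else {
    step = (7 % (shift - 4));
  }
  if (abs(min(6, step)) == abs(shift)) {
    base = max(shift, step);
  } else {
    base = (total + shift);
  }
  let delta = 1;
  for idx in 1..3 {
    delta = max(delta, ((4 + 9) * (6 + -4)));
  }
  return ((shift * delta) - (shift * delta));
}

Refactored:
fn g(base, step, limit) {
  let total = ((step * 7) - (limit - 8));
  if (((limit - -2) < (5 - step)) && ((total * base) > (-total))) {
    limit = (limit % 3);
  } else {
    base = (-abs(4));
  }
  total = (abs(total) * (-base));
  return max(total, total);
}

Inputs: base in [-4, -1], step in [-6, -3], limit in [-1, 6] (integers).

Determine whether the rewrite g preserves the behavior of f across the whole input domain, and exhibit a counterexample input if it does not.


Not equivalent: base=-4, step=-6, limit=-1 separates them (0 vs 132).
f: total = 24; shift = -2; ((step - base) <= (-6 / (shift - -1))) -> true; base = 24; (abs(min(6, step)) == abs(shift)) -> false; base = 22; delta = 1; [idx=1]; delta = 26; [idx=2]; delta = 26; return 0
g: total = -33; (((limit - -2) < (5 - step)) && ((total * base) > (-total))) -> true; limit = 2; total = 132; return 132
verdict: not equivalent; witness: base=-4, step=-6, limit=-1


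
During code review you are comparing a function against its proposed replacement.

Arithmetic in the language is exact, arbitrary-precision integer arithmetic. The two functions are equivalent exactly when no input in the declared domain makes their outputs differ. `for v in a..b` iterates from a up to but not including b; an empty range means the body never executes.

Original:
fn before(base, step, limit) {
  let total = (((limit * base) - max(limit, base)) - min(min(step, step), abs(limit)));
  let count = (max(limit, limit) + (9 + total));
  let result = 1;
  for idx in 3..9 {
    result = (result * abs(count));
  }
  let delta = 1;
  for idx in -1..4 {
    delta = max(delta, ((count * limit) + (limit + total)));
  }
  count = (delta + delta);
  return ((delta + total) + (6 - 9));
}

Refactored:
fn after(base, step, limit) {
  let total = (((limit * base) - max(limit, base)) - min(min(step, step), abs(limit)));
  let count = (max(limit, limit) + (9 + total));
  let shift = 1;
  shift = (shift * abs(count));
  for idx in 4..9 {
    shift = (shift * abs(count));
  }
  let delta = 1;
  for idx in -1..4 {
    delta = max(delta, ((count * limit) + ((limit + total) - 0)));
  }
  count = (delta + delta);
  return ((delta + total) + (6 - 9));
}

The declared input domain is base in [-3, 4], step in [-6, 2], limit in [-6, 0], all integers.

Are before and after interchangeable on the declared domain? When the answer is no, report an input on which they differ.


The two versions differ — the changes include arithmetic usage differs, and constant usage differs, and loop structure differs, and statement counts differ, and local variable names differ, and min/max/abs usage differs.
Tracing base=4, step=-5, limit=-6: before: total becomes -23; next count becomes -20; next result becomes 1; next at idx=3:; next result becomes 20; next at idx=4:; next result becomes 400; next at idx=5:; next result becomes 8000; next at idx=6:; next result becomes 160000; next at idx=7:; next result becomes 3200000; next at idx=8:; next result becomes 64000000; next delta becomes 1; next at idx=-1:; next delta becomes 91; next at idx=0:; next delta becomes 91; next at idx=1:; next delta becomes 91; next at idx=2:; next delta becomes 91; next at idx=3:; next delta becomes 91; next count becomes 182; next final value 65 | after: total becomes -23; next count becomes -20; next shift becomes 1; next shift becomes 20; next at idx=4:; next shift becomes 400; next at idx=5:; next shift becomes 8000; next at idx=6:; next shift becomes 160000; next at idx=7:; next shift becomes 3200000; next at idx=8:; next shift becomes 64000000; next delta becomes 1; next at idx=-1:; next delta becomes 91; next at idx=0:; next delta becomes 91; next at idx=1:; next delta becomes 91; next at idx=2:; next delta becomes 91; next at idx=3:; next delta becomes 91; next count becomes 182; next final value 65 — matching result 65.
Checked all 504 inputs in the declared domain: the outputs agree on every one.
verdict: equivalent


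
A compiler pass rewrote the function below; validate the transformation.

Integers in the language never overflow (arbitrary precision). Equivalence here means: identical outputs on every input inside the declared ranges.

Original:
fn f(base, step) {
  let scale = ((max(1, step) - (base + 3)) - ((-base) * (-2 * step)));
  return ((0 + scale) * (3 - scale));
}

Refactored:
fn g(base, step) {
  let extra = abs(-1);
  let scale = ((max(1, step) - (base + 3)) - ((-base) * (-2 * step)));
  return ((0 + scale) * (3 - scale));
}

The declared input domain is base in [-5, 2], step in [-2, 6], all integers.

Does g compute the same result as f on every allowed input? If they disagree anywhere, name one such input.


Changes here: min/max/abs usage differs, and constant usage differs, and local variable names differ, and statement counts differ; the full 72-point sweep finds no disagreement.
verdict: equivalent


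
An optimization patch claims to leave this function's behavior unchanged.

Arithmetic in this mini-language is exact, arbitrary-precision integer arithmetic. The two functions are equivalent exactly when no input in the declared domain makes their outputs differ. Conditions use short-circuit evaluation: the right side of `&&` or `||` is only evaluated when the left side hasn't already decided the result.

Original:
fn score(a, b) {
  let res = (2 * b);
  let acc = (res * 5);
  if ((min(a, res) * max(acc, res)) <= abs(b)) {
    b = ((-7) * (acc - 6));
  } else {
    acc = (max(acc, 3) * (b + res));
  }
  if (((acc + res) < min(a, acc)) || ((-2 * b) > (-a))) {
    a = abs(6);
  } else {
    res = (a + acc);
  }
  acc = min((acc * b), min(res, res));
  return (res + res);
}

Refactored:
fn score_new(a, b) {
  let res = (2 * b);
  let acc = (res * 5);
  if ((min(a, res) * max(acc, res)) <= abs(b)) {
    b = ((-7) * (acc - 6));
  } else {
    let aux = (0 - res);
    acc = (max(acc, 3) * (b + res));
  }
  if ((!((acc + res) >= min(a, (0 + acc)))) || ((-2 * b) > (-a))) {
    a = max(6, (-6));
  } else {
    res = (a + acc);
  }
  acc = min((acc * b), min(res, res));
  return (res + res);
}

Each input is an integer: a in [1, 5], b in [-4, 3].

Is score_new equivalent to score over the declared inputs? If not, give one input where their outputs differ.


Differences: local variable names differ; also min/max/abs usage differs; also arithmetic usage differs; also boolean connective usage differs; also comparison usage differs; also constant usage differs; also statement counts differ — yet all 40 inputs agree.
verdict: equivalent


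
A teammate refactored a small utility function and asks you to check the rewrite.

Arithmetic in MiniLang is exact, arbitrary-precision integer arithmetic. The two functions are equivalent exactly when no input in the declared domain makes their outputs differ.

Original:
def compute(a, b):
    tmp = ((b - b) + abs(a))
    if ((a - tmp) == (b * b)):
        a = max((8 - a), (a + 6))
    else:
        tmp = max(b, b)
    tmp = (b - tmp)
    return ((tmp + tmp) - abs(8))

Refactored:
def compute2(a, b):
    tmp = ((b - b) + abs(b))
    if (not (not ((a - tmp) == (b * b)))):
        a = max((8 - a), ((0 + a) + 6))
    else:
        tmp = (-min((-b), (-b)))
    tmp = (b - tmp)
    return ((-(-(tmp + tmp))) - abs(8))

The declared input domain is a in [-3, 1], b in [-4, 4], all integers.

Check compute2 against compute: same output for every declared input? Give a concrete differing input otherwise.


These are not equivalent — on a=1, b=0 the outputs split (-10 vs -8).
compute: tmp=1, then ((a - tmp) == (b * b)) is true, then a=7, then tmp=-1, then returns -10
compute2: tmp=0, then (not (not ((a - tmp) == (b * b)))) is false, then tmp=0, then tmp=0, then returns -8
verdict: not equivalent; witness: a=1, b=0


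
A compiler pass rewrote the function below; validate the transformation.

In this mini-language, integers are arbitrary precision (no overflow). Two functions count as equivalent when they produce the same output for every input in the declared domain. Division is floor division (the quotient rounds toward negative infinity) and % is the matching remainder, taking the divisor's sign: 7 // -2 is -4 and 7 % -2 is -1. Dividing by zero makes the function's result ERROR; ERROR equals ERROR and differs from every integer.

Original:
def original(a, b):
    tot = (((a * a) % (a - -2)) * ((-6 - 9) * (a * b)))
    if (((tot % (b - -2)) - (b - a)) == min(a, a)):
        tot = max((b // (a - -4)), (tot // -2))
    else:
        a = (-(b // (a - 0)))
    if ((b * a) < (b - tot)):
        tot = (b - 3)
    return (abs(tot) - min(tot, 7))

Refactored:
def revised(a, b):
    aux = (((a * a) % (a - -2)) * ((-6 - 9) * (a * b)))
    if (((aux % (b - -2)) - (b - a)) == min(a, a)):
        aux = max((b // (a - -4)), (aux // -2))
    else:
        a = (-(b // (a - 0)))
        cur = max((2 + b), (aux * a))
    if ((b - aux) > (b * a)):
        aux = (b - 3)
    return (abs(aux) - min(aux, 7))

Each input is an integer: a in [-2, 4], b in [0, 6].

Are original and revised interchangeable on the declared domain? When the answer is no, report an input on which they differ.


Behavior is preserved: although min/max/abs usage differs, plus constant usage differs, plus arithmetic usage differs, plus comparison usage differs, plus statement counts differ, plus local variable names differ, the outputs never diverge.
As a probe, take a=-2, b=3: original runs divide-by-zero, output ERROR; revised runs divide-by-zero, output ERROR; both end at ERROR.
An exhaustive pass over the 49 declared inputs shows identical outputs.
verdict: equivalent


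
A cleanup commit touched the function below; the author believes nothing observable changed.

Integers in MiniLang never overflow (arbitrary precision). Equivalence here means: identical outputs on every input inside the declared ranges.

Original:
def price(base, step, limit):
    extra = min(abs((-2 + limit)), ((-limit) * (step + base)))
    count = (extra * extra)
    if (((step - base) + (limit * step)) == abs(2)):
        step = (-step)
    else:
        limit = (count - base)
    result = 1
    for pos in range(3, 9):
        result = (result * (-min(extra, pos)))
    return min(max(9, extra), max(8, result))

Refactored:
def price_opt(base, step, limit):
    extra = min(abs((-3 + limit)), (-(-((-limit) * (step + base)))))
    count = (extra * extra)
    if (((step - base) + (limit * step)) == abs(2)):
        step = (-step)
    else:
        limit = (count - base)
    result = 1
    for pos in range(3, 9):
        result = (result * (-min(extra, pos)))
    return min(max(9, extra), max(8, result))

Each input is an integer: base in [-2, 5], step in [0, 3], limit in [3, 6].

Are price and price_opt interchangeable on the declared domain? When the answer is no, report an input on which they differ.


base=-2, step=0, limit=4 yields 9 from price but 8 from price_opt.
verdict: not equivalent; witness: base=-2, step=0, limit=4


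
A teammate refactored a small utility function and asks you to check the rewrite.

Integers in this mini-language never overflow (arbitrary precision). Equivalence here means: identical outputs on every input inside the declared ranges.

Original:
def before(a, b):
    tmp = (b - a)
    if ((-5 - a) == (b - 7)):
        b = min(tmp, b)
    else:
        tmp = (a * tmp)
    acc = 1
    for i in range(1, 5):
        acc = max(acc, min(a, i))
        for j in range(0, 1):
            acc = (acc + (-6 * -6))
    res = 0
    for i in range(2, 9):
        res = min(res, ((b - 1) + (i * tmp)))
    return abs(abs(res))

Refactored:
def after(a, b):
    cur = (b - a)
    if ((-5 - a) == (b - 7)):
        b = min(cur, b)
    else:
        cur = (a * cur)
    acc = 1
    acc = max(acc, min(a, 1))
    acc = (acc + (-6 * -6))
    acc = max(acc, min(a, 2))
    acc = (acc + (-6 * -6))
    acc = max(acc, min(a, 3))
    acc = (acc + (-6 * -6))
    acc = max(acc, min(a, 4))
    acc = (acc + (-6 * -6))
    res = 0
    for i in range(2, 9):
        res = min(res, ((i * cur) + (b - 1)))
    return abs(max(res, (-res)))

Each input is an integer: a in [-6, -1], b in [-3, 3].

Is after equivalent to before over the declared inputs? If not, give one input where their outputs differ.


This is a faithful refactor — loop structure differs; min/max/abs usage differs; arithmetic usage differs; constant usage differs; statement counts differ; local variable names differ, but the computed results match everywhere.
One worked example (a=-6, b=2) — before: tmp=8, then ((-5 - a) == (b - 7)) is false, then tmp=-48, then acc=1, then (i=1), then acc=1, then (j=0), then acc=37, then (i=2), then acc=37, then (j=0), then acc=73, then (i=3), then acc=73, then (j=0), then acc=109, then (i=4), then acc=109, then (j=0), then acc=145, then res=0, then (i=2), then res=-95, then (i=3), then res=-143, then (i=4), then res=-191, then (i=5), then res=-239, then (i=6), then res=-287, then (i=7), then res=-335, then (i=8), then res=-383, then returns 383; after: cur=8, then ((-5 - a) == (b - 7)) is false, then cur=-48, then acc=1, then acc=1, then acc=37, then acc=37, then acc=73, then acc=73, then acc=109, then acc=109, then acc=145, then res=0, then (i=2), then res=-95, then (i=3), then res=-143, then (i=4), then res=-191, then (i=5), then res=-239, then (i=6), then res=-287, then (i=7), then res=-335, then (i=8), then res=-383, then returns 383; agreement on 383.
Sweeping the whole domain (42 inputs) finds no disagreement.
verdict: equivalent


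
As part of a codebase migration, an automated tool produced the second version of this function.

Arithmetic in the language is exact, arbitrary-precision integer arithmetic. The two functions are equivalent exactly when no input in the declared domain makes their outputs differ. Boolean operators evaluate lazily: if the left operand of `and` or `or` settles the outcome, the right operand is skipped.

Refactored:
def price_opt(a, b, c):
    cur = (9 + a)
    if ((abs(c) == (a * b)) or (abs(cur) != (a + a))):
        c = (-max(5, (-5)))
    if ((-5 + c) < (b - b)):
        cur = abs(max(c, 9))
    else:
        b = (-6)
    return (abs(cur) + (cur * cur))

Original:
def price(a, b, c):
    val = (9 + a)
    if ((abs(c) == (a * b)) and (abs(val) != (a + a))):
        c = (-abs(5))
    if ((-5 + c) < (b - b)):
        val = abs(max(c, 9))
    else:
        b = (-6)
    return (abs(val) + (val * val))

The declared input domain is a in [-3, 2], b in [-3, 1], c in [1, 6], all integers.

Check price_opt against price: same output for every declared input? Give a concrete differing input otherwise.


Take a=-3, b=-3, c=5.
price: val=6, then ((abs(c) == (a * b)) and (abs(val) != (a + a))) is false, then ((-5 + c) < (b - b)) is false, then b=-6, then returns 42
price_opt: cur=6, then ((abs(c) == (a * b)) or (abs(cur) != (a + a))) is true, then c=-5, then ((-5 + c) < (b - b)) is true, then cur=9, then returns 90
42 and 90 differ, so these are not the same function on this domain.
verdict: not equivalent; witness: a=-3, b=-3, c=5


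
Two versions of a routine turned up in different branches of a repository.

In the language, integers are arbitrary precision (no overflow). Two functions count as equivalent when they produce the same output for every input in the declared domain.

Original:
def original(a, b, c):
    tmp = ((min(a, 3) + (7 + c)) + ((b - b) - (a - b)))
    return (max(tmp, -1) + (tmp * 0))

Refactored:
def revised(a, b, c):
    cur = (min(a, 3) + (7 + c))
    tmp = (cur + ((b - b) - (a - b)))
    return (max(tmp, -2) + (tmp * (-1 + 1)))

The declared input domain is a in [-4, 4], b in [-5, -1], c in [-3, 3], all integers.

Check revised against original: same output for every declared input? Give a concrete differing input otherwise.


Evaluate both at a=4, b=-5, c=-3.
original: tmp becomes -2; next final value -1
revised: cur becomes 7; next tmp becomes -2; next final value -2
-1 != -2, so the rewrite changes behavior.
verdict: not equivalent; witness: a=4, b=-5, c=-3


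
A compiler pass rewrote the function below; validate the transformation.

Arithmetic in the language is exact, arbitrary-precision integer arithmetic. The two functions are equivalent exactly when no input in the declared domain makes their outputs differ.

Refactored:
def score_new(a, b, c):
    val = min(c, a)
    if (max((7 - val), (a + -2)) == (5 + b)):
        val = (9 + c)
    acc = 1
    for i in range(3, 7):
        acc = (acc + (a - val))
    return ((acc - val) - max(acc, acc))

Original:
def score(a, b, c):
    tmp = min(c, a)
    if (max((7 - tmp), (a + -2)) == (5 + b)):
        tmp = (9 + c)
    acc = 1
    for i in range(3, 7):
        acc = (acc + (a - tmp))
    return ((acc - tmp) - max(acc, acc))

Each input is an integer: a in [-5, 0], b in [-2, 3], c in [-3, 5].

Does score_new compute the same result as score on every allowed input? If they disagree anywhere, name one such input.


Side by side, the visible changes include: local variable names differ.
Spot check at a=-2, b=3, c=-1 — score: tmp = -2; (max((7 - tmp), (a + -2)) == (5 + b)) -> false; acc = 1; [i=3]; acc = 1; [i=4]; acc = 1; [i=5]; acc = 1; [i=6]; acc = 1; return 2. score_new: val = -2; (max((7 - val), (a + -2)) == (5 + b)) -> false; acc = 1; [i=3]; acc = 1; [i=4]; acc = 1; [i=5]; acc = 1; [i=6]; acc = 1; return 2. Both give 2.
Across all 324 domain points the two functions coincide.
verdict: equivalent


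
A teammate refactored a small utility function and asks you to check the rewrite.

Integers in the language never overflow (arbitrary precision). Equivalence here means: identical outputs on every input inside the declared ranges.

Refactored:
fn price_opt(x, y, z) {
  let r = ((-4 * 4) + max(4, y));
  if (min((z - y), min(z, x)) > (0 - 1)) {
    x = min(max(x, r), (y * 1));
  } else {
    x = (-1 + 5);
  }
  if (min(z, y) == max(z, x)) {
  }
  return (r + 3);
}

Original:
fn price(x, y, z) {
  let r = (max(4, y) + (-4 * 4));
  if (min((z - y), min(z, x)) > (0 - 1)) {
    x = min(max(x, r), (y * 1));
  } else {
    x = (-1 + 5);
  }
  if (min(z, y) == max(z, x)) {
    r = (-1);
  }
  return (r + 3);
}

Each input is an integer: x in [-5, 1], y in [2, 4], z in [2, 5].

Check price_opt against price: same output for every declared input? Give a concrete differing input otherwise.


There is a counterexample at x=-5, y=4, z=4: 2 on one side, -9 on the other.
price: r=-12, then (min((z - y), min(z, x)) > (0 - 1)) is false, then x=4, then (min(z, y) == max(z, x)) is true, then r=-1, then returns 2
price_opt: r=-12, then (min((z - y), min(z, x)) > (0 - 1)) is false, then x=4, then (min(z, y) == max(z, x)) is true, then returns -9
verdict: not equivalent; witness: x=-5, y=4, z=4


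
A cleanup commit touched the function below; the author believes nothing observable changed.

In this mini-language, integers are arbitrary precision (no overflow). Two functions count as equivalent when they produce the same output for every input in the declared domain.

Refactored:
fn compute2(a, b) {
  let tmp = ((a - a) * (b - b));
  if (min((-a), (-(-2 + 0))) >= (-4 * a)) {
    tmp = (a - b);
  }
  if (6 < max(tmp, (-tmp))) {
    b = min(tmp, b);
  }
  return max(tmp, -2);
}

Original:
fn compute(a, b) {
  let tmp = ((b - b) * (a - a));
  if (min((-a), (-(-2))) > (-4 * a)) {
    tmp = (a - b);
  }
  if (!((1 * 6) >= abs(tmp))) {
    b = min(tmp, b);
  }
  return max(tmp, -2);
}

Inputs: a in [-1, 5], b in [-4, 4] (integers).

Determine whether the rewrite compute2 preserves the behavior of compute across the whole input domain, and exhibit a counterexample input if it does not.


Evaluate both at a=0, b=-4.
compute: tmp=0, then (min((-a), (-(-2))) > (-4 * a)) is false, then (!((1 * 6) >= abs(tmp))) is false, then returns 0
compute2: tmp=0, then (min((-a), (-(-2 + 0))) >= (-4 * a)) is true, then tmp=4, then (6 < max(tmp, (-tmp))) is false, then returns 4
0 != 4, so the rewrite changes behavior.
verdict: not equivalent; witness: a=0, b=-4
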